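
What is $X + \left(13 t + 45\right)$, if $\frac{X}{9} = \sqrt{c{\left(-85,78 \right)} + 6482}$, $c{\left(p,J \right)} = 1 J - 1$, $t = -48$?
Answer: $-579 + 9 \sqrt{6559} \approx 149.89$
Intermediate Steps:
$c{\left(p,J \right)} = -1 + J$ ($c{\left(p,J \right)} = J - 1 = -1 + J$)
$X = 9 \sqrt{6559}$ ($X = 9 \sqrt{\left(-1 + 78\right) + 6482} = 9 \sqrt{77 + 6482} = 9 \sqrt{6559} \approx 728.89$)
$X + \left(13 t + 45\right) = 9 \sqrt{6559} + \left(13 \left(-48\right) + 45\right) = 9 \sqrt{6559} + \left(-624 + 45\right) = 9 \sqrt{6559} - 579 = -579 + 9 \sqrt{6559}$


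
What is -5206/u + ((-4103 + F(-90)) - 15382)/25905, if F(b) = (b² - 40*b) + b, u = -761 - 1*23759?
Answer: -1941119/21173020 ≈ -0.091679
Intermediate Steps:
u = -24520 (u = -761 - 23759 = -24520)
F(b) = b² - 39*b
-5206/u + ((-4103 + F(-90)) - 15382)/25905 = -5206/(-24520) + ((-4103 - 90*(-39 - 90)) - 15382)/25905 = -5206*(-1/24520) + ((-4103 - 90*(-129)) - 15382)*(1/25905) = 2603/12260 + ((-4103 + 11610) - 15382)*(1/25905) = 2603/12260 + (7507 - 15382)*(1/25905) = 2603/12260 - 7875*1/25905 = 2603/12260 - 525/1727 = -1941119/21173020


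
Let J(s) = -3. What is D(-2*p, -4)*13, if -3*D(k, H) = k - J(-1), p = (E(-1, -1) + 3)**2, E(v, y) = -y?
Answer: 377/3 ≈ 125.67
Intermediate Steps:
p = 16 (p = (-1*(-1) + 3)**2 = (1 + 3)**2 = 4**2 = 16)
D(k, H) = -1 - k/3 (D(k, H) = -(k - 1*(-3))/3 = -(k + 3)/3 = -(3 + k)/3 = -1 - k/3)
D(-2*p, -4)*13 = (-1 - (-2)*16/3)*13 = (-1 - 1/3*(-32))*13 = (-1 + 32/3)*13 = (29/3)*13 = 377/3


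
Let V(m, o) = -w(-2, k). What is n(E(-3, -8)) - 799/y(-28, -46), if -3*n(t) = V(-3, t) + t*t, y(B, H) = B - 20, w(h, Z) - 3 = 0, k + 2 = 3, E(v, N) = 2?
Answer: 261/16 ≈ 16.313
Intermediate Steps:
k = 1 (k = -2 + 3 = 1)
w(h, Z) = 3 (w(h, Z) = 3 + 0 = 3)
y(B, H) = -20 + B
V(m, o) = -3 (V(m, o) = -1*3 = -3)
n(t) = 1 - t²/3 (n(t) = -(-3 + t*t)/3 = -(-3 + t²)/3 = 1 - t²/3)
n(E(-3, -8)) - 799/y(-28, -46) = (1 - ⅓*2²) - 799/(-20 - 28) = (1 - ⅓*4) - 799/(-48) = (1 - 4/3) - 799*(-1)/48 = -⅓ - 1*(-799/48) = -⅓ + 799/48 = 261/16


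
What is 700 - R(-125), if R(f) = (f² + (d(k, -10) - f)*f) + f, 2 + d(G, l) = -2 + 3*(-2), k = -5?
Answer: -425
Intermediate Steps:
d(G, l) = -10 (d(G, l) = -2 + (-2 + 3*(-2)) = -2 + (-2 - 6) = -2 - 8 = -10)
R(f) = f + f² + f*(-10 - f) (R(f) = (f² + (-10 - f)*f) + f = (f² + f*(-10 - f)) + f = f + f² + f*(-10 - f))
700 - R(-125) = 700 - (-9)*(-125) = 700 - 1*1125 = 700 - 1125 = -425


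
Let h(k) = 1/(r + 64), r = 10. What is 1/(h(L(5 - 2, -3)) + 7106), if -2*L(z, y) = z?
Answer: 74/525845 ≈ 0.00014073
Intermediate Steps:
L(z, y) = -z/2
h(k) = 1/74 (h(k) = 1/(10 + 64) = 1/74)
1/(h(L(5 - 2, -3)) + 7106) = 1/(1/74 + 7106) = 1/(525845/74) = 74/525845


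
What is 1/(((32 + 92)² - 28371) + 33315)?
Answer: 1/20320 ≈ 4.9213e-5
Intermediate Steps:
1/(((32 + 92)² - 28371) + 33315) = 1/((124² - 28371) + 33315) = 1/((15376 - 28371) + 33315) = 1/(-12995 + 33315) = 1/20320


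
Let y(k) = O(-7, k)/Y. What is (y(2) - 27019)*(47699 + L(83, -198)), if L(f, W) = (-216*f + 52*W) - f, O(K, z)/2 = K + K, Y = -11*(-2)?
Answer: -5763748416/11 ≈ -5.2398e+8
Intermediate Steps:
Y = 22
O(K, z) = 4*K (O(K, z) = 2*(K + K) = 2*(2*K) = 4*K)
L(f, W) = -217*f + 52*W
y(k) = -14/11 (y(k) = (4*(-7))/22 = -28*1/22 = -14/11)
(y(2) - 27019)*(47699 + L(83, -198)) = (-14/11 - 27019)*(47699 + (-217*83 + 52*(-198))) = -297223*(47699 + (-18011 - 10296))/11 = -297223*(47699 - 28307)/11 = -297223/11*19392 = -5763748416/11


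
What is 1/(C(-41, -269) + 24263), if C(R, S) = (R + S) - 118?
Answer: 1/23835 ≈ 4.1955e-5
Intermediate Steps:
C(R, S) = -118 + R + S
1/(C(-41, -269) + 24263) = 1/((-118 - 41 - 269) + 24263) = 1/(-428 + 24263) = 1/23835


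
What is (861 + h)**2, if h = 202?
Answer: 1129969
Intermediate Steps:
(861 + h)**2 = (861 + 202)**2 = 1063**2 = 1129969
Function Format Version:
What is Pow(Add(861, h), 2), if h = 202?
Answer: 1129969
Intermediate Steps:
Pow(Add(861, h), 2) = Pow(Add(861, 202), 2) = Pow(1063, 2) = 1129969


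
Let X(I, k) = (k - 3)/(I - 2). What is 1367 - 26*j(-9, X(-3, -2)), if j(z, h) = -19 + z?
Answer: 2095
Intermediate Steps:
X(I, k) = (-3 + k)/(-2 + I)
1367 - 26*j(-9, X(-3, -2)) = 1367 - 26*(-19 - 9) = 1367 - 26*(-28) = 1367 + 728 = 2095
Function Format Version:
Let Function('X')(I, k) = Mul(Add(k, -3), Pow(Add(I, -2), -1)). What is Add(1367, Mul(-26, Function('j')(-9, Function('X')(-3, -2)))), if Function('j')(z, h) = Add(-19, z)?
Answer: 2095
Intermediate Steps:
Function('X')(I, k) = Mul(Pow(Add(-2, I), -1), Add(-3, k)) (Function('X')(I, k) = Mul(Add(-3, k), Pow(Add(-2, I), -1)) = Mul(Pow(Add(-2, I), -1), Add(-3, k)))
Add(1367, Mul(-26, Function('j')(-9, Function('X')(-3, -2)))) = Add(1367, Mul(-26, Add(-19, -9))) = Add(1367, Mul(-26, -28)) = Add(1367, 728) = 2095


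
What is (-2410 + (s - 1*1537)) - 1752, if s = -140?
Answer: -5839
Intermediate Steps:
(-2410 + (s - 1*1537)) - 1752 = (-2410 + (-140 - 1*1537)) - 1752 = (-2410 + (-140 - 1537)) - 1752 = (-2410 - 1677) - 1752 = -4087 - 1752 = -5839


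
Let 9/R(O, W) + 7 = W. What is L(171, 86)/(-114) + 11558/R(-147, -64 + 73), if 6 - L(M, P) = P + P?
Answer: 439453/171 ≈ 2569.9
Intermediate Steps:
R(O, W) = 9/(-7 + W)
L(M, P) = 6 - 2*P (L(M, P) = 6 - (P + P) = 6 - 2*P)
L(171, 86)/(-114) + 11558/R(-147, -64 + 73) = (6 - 2*86)/(-114) + 11558/((9/(-7 + (-64 + 73)))) = (6 - 172)*(-1/114) + 11558/((9/(-7 + 9))) = -166*(-1/114) + 11558/((9/2)) = 83/57 + 11558/((9*(½))) = 83/57 + 11558/(9/2) = 83/57 + 11558*(2/9) = 83/57 + 23116/9 = 439453/171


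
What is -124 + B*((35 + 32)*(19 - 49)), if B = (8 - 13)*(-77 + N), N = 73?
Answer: -40324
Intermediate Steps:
B = 20 (B = (8 - 13)*(-77 + 73) = -5*(-4) = 20)
-124 + B*((35 + 32)*(19 - 49)) = -124 + 20*((35 + 32)*(19 - 49)) = -124 + 20*(67*(-30)) = -124 + 20*(-2010) = -124 - 40200 = -40324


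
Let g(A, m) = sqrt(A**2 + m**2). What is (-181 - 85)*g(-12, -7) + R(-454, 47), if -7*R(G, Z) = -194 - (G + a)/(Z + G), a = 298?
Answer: 11302/407 - 266*sqrt(193) ≈ -3667.6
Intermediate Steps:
R(G, Z) = 194/7 + (298 + G)/(7*(G + Z)) (R(G, Z) = -(-194 - (G + 298)/(Z + G))/7 = -(-194 - (298 + G)/(G + Z))/7 = 194/7 + (298 + G)/(7*(G + Z)))
(-181 - 85)*g(-12, -7) + R(-454, 47) = (-181 - 85)*sqrt((-12)**2 + (-7)**2) + (298 + 194*47 + 195*(-454))/(7*(-454 + 47)) = -266*sqrt(144 + 49) + (1/7)*(298 + 9118 - 88530)/(-407) = -266*sqrt(193) + (1/7)*(-1/407)*(-79114) = -266*sqrt(193) + 11302/407 = 11302/407 - 266*sqrt(193)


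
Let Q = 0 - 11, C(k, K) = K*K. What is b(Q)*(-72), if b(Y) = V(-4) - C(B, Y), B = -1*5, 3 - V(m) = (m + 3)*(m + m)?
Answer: 9072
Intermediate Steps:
V(m) = 3 - 2*m*(3 + m) (V(m) = 3 - (m + 3)*(m + m) = 3 - (3 + m)*2*m = 3 - 2*m*(3 + m))
B = -5
C(k, K) = K²
Q = -11
b(Y) = -5 - Y² (b(Y) = (3 - 6*(-4) - 2*(-4)²) - Y² = (3 + 24 - 2*16) - Y² = (3 + 24 - 32) - Y² = -5 - Y²)
b(Q)*(-72) = (-5 - 1*(-11)²)*(-72) = (-5 - 1*121)*(-72) = (-5 - 121)*(-72) = -126*(-72) = 9072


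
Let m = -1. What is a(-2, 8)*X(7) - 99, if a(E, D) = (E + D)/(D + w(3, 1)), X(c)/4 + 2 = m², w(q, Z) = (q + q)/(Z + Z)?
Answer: -1113/11 ≈ -101.18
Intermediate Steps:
w(q, Z) = q/Z (w(q, Z) = (2*q)/((2*Z)) = (2*q)*(1/(2*Z)) = q/Z)
X(c) = -4 (X(c) = -8 + 4*(-1)² = -8 + 4*1 = -8 + 4 = -4)
a(E, D) = (D + E)/(3 + D) (a(E, D) = (E + D)/(D + 3/1) = (D + E)/(D + 3*1) = (D + E)/(D + 3) = (D + E)/(3 + D))
a(-2, 8)*X(7) - 99 = ((8 - 2)/(3 + 8))*(-4) - 99 = (6/11)*(-4) - 99 = -24/11 - 99 = -1113/11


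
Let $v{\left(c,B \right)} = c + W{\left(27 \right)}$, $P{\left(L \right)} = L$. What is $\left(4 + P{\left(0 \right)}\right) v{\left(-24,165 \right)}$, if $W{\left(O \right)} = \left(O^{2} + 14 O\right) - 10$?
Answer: $4292$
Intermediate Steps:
$W{\left(O \right)} = -10 + O^{2} + 14 O$
$v{\left(c,B \right)} = 1097 + c$ ($v{\left(c,B \right)} = c + \left(-10 + 27^{2} + 14 \cdot 27\right) = c + \left(-10 + 729 + 378\right) = c + 1097 = 1097 + c$)
$\left(4 + P{\left(0 \right)}\right) v{\left(-24,165 \right)} = \left(4 + 0\right) \left(1097 - 24\right) = 4 \cdot 1073 = 4292$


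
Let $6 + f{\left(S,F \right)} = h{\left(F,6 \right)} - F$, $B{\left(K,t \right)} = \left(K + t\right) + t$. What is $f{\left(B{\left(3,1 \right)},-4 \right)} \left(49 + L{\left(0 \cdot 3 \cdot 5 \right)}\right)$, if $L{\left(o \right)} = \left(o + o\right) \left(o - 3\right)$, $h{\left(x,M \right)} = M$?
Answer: $196$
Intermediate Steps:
$B{\left(K,t \right)} = K + 2 t$
$L{\left(o \right)} = 2 o \left(-3 + o\right)$
$f{\left(S,F \right)} = - F$ ($f{\left(S,F \right)} = -6 - \left(-6 + F\right) = - F$)
$f{\left(B{\left(3,1 \right)},-4 \right)} \left(49 + L{\left(0 \cdot 3 \cdot 5 \right)}\right) = \left(-1\right) \left(-4\right) \left(49 + 2 \cdot 0 \cdot 3 \cdot 5 \left(-3 + 0 \cdot 3 \cdot 5\right)\right) = 4 \left(49 + 2 \cdot 0 \cdot 5 \left(-3 + 0 \cdot 5\right)\right) = 4 \left(49 + 2 \cdot 0 \left(-3 + 0\right)\right) = 4 \left(49 + 2 \cdot 0 \left(-3\right)\right) = 4 \left(49 + 0\right) = 4 \cdot 49 = 196$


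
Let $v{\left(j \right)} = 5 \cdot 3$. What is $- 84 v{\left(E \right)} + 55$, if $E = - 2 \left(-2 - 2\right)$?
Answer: $-1205$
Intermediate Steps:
$E = 8$ ($E = \left(-2\right) \left(-4\right) = 8$)
$v{\left(j \right)} = 15$
$- 84 v{\left(E \right)} + 55 = \left(-84\right) 15 + 55 = -1260 + 55 = -1205$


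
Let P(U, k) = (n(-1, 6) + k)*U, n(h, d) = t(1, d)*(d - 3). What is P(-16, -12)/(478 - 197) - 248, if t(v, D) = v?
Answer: -69544/281 ≈ -247.49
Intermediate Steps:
n(h, d) = -3 + d (n(h, d) = 1*(d - 3) = 1*(-3 + d) = -3 + d)
P(U, k) = U*(3 + k) (P(U, k) = ((-3 + 6) + k)*U = (3 + k)*U = U*(3 + k))
P(-16, -12)/(478 - 197) - 248 = (-16*(3 - 12))/(478 - 197) - 248 = -16*(-9)/281 - 248 = 144*(1/281) - 248 = 144/281 - 248 = -69544/281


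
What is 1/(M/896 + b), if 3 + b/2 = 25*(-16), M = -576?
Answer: -14/11293 ≈ -0.0012397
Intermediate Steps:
b = -806 (b = -6 + 2*(25*(-16)) = -6 + 2*(-400) = -6 - 800 = -806)
1/(M/896 + b) = 1/(-576/896 - 806) = 1/(-576*1/896 - 806) = 1/(-9/14 - 806) = 1/(-11293/14) = -14/11293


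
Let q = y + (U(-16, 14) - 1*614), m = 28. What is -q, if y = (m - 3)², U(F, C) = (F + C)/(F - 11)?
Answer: -299/27 ≈ -11.074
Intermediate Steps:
U(F, C) = (C + F)/(-11 + F)
y = 625 (y = (28 - 3)² = 25² = 625)
q = 299/27 (q = 625 + ((14 - 16)/(-11 - 16) - 1*614) = 625 + (-2/(-27) - 614) = 625 + (-1/27*(-2) - 614) = 625 + (2/27 - 614) = 625 - 16576/27 = 299/27 ≈ 11.074)
-q = -1*299/27 = -299/27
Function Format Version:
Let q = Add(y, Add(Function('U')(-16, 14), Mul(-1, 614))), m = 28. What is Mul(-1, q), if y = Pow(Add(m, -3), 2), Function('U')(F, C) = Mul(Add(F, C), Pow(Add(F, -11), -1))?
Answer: Rational(-299, 27) ≈ -11.074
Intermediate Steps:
Function('U')(F, C) = Mul(Pow(Add(-11, F), -1), Add(C, F)) (Function('U')(F, C) = Mul(Add(C, F), Pow(Add(-11, F), -1)) = Mul(Pow(Add(-11, F), -1), Add(C, F)))
y = 625 (y = Pow(Add(28, -3), 2) = Pow(25, 2) = 625)
q = Rational(299, 27) (q = Add(625, Add(Mul(Pow(Add(-11, -16), -1), Add(14, -16)), Mul(-1, 614))) = Add(625, Add(Mul(Pow(-27, -1), -2), -614)) = Add(625, Add(Mul(Rational(-1, 27), -2), -614)) = Add(625, Add(Rational(2, 27), -614)) = Add(625, Rational(-16576, 27)) = Rational(299, 27) ≈ 11.074)
Mul(-1, q) = Mul(-1, Rational(299, 27)) = Rational(-299, 27)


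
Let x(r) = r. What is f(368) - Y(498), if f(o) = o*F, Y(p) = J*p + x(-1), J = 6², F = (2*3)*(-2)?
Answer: -22343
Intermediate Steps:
F = -12 (F = 6*(-2) = -12)
J = 36
Y(p) = -1 + 36*p (Y(p) = 36*p - 1 = -1 + 36*p)
f(o) = -12*o (f(o) = o*(-12) = -12*o)
f(368) - Y(498) = -12*368 - (-1 + 36*498) = -4416 - (-1 + 17928) = -4416 - 1*17927 = -4416 - 17927 = -22343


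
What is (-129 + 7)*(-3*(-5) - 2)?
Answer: -1586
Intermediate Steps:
(-129 + 7)*(-3*(-5) - 2) = -122*(15 - 2) = -122*13 = -1586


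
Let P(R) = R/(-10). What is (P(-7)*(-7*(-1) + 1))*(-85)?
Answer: -476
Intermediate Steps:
P(R) = -R/10 (P(R) = R*(-⅒) = -R/10)
(P(-7)*(-7*(-1) + 1))*(-85) = ((-⅒*(-7))*(-7*(-1) + 1))*(-85) = (7*(7 + 1)/10)*(-85) = ((7/10)*8)*(-85) = (28/5)*(-85) = -476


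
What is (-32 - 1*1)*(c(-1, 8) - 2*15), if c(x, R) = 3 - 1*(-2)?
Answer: 825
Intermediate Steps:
c(x, R) = 5 (c(x, R) = 3 + 2 = 5)
(-32 - 1*1)*(c(-1, 8) - 2*15) = (-32 - 1*1)*(5 - 2*15) = (-32 - 1)*(5 - 30) = -33*(-25) = 825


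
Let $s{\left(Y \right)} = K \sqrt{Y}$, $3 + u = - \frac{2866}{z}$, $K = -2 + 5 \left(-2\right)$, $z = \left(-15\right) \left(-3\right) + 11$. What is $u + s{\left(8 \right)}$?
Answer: $- \frac{1517}{28} - 24 \sqrt{2} \approx -88.12$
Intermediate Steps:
$z = 56$ ($z = 45 + 11 = 56$)
$K = -12$ ($K = -2 - 10 = -12$)
$u = - \frac{1517}{28}$ ($u = -3 - \frac{2866}{56} = -3 - \frac{1433}{28} = - \frac{1517}{28} \approx -54.179$)
$s{\left(Y \right)} = - 12 \sqrt{Y}$
$u + s{\left(8 \right)} = - \frac{1517}{28} - 12 \sqrt{8} = - \frac{1517}{28} - 12 \cdot 2 \sqrt{2} = - \frac{1517}{28} - 24 \sqrt{2}$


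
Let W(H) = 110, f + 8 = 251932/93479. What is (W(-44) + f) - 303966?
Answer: -28404650924/93479 ≈ -3.0386e+5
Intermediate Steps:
f = -495900/93479 (f = -8 + 251932/93479 = -495900/93479 ≈ -5.3049)
(W(-44) + f) - 303966 = (110 - 495900/93479) - 303966 = 9786790/93479 - 303966 = -28404650924/93479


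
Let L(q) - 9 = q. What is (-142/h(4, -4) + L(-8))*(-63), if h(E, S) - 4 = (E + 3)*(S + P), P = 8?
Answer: 3465/16 ≈ 216.56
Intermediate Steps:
L(q) = 9 + q
h(E, S) = 4 + (3 + E)*(8 + S) (h(E, S) = 4 + (E + 3)*(S + 8) = 4 + (3 + E)*(8 + S))
(-142/h(4, -4) + L(-8))*(-63) = (-142/(28 + 3*(-4) + 8*4 + 4*(-4)) + (9 - 8))*(-63) = (-142/(28 - 12 + 32 - 16) + 1)*(-63) = (-142/32 + 1)*(-63) = (-142*1/32 + 1)*(-63) = (-71/16 + 1)*(-63) = -55/16*(-63) = 3465/16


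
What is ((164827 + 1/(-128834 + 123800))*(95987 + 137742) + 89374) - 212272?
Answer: 193933475408761/5034 ≈ 3.8525e+10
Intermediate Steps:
((164827 + 1/(-128834 + 123800))*(95987 + 137742) + 89374) - 212272 = ((164827 + 1/(-5034))*233729 + 89374) - 212272 = ((164827 - 1/5034)*233729 + 89374) - 212272 = ((829739117/5034)*233729 + 89374) - 212272 = (193934094077293/5034 + 89374) - 212272 = 193934543986009/5034 - 212272 = 193933475408761/5034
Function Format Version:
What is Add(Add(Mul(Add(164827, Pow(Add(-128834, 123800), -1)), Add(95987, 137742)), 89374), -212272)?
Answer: Rational(193933475408761, 5034) ≈ 3.8525e+10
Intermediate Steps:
Add(Add(Mul(Add(164827, Pow(Add(-128834, 123800), -1)), Add(95987, 137742)), 89374), -212272) = Add(Add(Mul(Add(164827, Pow(-5034, -1)), 233729), 89374), -212272) = Add(Add(Mul(Add(164827, Rational(-1, 5034)), 233729), 89374), -212272) = Add(Add(Mul(Rational(829739117, 5034), 233729), 89374), -212272) = Add(Add(Rational(193934094077293, 5034), 89374), -212272) = Add(Rational(193934543986009, 5034), -212272) = Rational(193933475408761, 5034)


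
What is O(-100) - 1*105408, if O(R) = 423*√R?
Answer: -105408 + 4230*I ≈ -1.0541e+5 + 4230.0*I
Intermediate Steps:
O(-100) - 1*105408 = 423*√(-100) - 1*105408 = 423*(10*I) - 105408 = 4230*I - 105408 = -105408 + 4230*I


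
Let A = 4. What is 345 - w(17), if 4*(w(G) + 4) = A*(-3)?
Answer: 352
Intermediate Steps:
w(G) = -7 (w(G) = -4 + (4*(-3))/4 = -4 + (1/4)*(-12) = -4 - 3 = -7)
345 - w(17) = 345 - 1*(-7) = 345 + 7 = 352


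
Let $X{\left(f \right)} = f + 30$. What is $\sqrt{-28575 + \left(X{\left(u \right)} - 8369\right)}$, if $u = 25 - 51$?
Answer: $2 i \sqrt{9235} \approx 192.2 i$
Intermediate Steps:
$u = -26$
$X{\left(f \right)} = 30 + f$
$\sqrt{-28575 + \left(X{\left(u \right)} - 8369\right)} = \sqrt{-28575 + \left(\left(30 - 26\right) - 8369\right)} = \sqrt{-28575 + \left(4 - 8369\right)} = \sqrt{-28575 - 8365} = \sqrt{-36940} = 2 i \sqrt{9235}$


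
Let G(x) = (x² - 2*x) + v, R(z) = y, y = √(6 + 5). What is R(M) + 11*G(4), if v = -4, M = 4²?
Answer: 44 + √11 ≈ 47.317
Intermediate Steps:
M = 16
y = √11 ≈ 3.3166
R(z) = √11
G(x) = -4 + x² - 2*x (G(x) = (x² - 2*x) - 4 = -4 + x² - 2*x)
R(M) + 11*G(4) = √11 + 11*(-4 + 4² - 2*4) = √11 + 11*(-4 + 16 - 8) = √11 + 11*4 = √11 + 44 = 44 + √11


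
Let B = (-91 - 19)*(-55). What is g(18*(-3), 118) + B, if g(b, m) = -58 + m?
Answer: 6110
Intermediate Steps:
B = 6050 (B = -110*(-55) = 6050)
g(18*(-3), 118) + B = (-58 + 118) + 6050 = 60 + 6050 = 6110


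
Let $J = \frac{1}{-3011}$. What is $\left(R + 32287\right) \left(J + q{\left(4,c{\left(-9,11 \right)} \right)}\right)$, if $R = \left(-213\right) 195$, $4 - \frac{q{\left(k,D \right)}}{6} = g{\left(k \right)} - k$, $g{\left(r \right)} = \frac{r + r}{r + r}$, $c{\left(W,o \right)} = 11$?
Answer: $- \frac{1169511328}{3011} \approx -3.8841 \cdot 10^{5}$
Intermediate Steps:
$g{\left(r \right)} = 1$ ($g{\left(r \right)} = \frac{2 r}{2 r} = 2 r \frac{1}{2 r} = 1$)
$q{\left(k,D \right)} = 18 + 6 k$ ($q{\left(k,D \right)} = 24 - 6 \left(1 - k\right) = 24 + \left(-6 + 6 k\right) = 18 + 6 k$)
$J = - \frac{1}{3011} \approx -0.00033212$
$R = -41535$
$\left(R + 32287\right) \left(J + q{\left(4,c{\left(-9,11 \right)} \right)}\right) = \left(-41535 + 32287\right) \left(- \frac{1}{3011} + \left(18 + 6 \cdot 4\right)\right) = - 9248 \left(- \frac{1}{3011} + \left(18 + 24\right)\right) = - 9248 \left(- \frac{1}{3011} + 42\right) = \left(-9248\right) \frac{126461}{3011} = - \frac{1169511328}{3011}$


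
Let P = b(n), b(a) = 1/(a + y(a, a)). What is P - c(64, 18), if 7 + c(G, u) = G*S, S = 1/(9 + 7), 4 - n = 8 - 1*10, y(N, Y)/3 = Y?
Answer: 73/24 ≈ 3.0417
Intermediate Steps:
y(N, Y) = 3*Y
n = 6 (n = 4 - (8 - 1*10) = 4 - (8 - 10) = 4 - 1*(-2) = 4 + 2 = 6)
S = 1/16 ≈ 0.062500
c(G, u) = -7 + G/16 (c(G, u) = -7 + G*(1/16) = -7 + G/16)
b(a) = 1/(4*a) (b(a) = 1/(a + 3*a) = 1/(4*a))
P = 1/24 (P = (¼)/6 = (¼)*(⅙) = 1/24 ≈ 0.041667)
P - c(64, 18) = 1/24 - (-7 + (1/16)*64) = 1/24 - (-7 + 4) = 1/24 - 1*(-3) = 1/24 + 3 = 73/24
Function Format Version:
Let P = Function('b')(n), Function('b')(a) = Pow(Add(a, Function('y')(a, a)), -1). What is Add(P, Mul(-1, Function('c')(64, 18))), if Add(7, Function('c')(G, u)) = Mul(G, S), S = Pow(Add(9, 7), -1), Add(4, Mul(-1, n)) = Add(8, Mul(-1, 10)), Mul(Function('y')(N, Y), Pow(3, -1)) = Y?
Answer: Rational(73, 24) ≈ 3.0417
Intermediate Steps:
Function('y')(N, Y) = Mul(3, Y)
n = 6 (n = Add(4, Mul(-1, Add(8, Mul(-1, 10)))) = Add(4, Mul(-1, Add(8, -10))) = Add(4, Mul(-1, -2)) = Add(4, 2) = 6)
S = Rational(1, 16) (S = Pow(16, -1) = Rational(1, 16) ≈ 0.062500)
Function('c')(G, u) = Add(-7, Mul(Rational(1, 16), G)) (Function('c')(G, u) = Add(-7, Mul(G, Rational(1, 16))) = Add(-7, Mul(Rational(1, 16), G)))
Function('b')(a) = Mul(Rational(1, 4), Pow(a, -1)) (Function('b')(a) = Pow(Add(a, Mul(3, a)), -1) = Pow(Mul(4, a), -1) = Mul(Rational(1, 4), Pow(a, -1)))
P = Rational(1, 24) (P = Mul(Rational(1, 4), Pow(6, -1)) = Mul(Rational(1, 4), Rational(1, 6)) = Rational(1, 24) ≈ 0.041667)
Add(P, Mul(-1, Function('c')(64, 18))) = Add(Rational(1, 24), Mul(-1, Add(-7, Mul(Rational(1, 16), 64)))) = Add(Rational(1, 24), Mul(-1, Add(-7, 4))) = Add(Rational(1, 24), Mul(-1, -3)) = Add(Rational(1, 24), 3) = Rational(73, 24)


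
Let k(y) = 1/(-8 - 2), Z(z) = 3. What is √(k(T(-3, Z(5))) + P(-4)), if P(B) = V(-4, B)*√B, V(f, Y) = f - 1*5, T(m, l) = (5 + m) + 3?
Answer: √(-10 - 1800*I)/10 ≈ 2.9917 - 3.0083*I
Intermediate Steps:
T(m, l) = 8 + m
k(y) = -⅒ (k(y) = 1/(-10) = -⅒)
V(f, Y) = -5 + f (V(f, Y) = f - 5 = -5 + f)
P(B) = -9*√B (P(B) = (-5 - 4)*√B = -9*√B)
√(k(T(-3, Z(5))) + P(-4)) = √(-⅒ - 18*I)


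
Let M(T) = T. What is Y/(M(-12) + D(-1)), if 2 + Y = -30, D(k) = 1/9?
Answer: 288/107 ≈ 2.6916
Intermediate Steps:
D(k) = 1/9
Y = -32 (Y = -2 - 30 = -32)
Y/(M(-12) + D(-1)) = -32/(-12 + 1/9) = -32/(-107/9) = -32*(-9/107) = 288/107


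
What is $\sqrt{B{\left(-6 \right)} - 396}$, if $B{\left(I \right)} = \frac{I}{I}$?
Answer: $i \sqrt{395} \approx 19.875 i$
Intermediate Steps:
$B{\left(I \right)} = 1$
$\sqrt{B{\left(-6 \right)} - 396} = \sqrt{1 - 396} = \sqrt{-395} = i \sqrt{395}$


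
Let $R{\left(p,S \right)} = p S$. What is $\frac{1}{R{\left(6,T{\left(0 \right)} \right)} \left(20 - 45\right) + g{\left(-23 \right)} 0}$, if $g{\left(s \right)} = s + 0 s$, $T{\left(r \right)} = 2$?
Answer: $- \frac{1}{300} \approx -0.0033333$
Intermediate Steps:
$g{\left(s \right)} = s$ ($g{\left(s \right)} = s + 0 = s$)
$R{\left(p,S \right)} = S p$
$\frac{1}{R{\left(6,T{\left(0 \right)} \right)} \left(20 - 45\right) + g{\left(-23 \right)} 0} = \frac{1}{2 \cdot 6 \left(20 - 45\right) - 0} = \frac{1}{12 \left(-25\right) + 0} = \frac{1}{-300 + 0} = \frac{1}{-300} = - \frac{1}{300}$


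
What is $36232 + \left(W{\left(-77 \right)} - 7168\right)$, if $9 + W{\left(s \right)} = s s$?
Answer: $34984$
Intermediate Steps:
$W{\left(s \right)} = -9 + s^{2}$ ($W{\left(s \right)} = -9 + s s = -9 + s^{2}$)
$36232 + \left(W{\left(-77 \right)} - 7168\right) = 36232 - \left(7177 - 5929\right) = 36232 + \left(\left(-9 + 5929\right) - 7168\right) = 36232 + \left(5920 - 7168\right) = 36232 - 1248 = 34984$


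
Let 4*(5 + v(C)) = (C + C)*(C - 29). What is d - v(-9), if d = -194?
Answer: -360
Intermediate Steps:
v(C) = -5 + C*(-29 + C)/2 (v(C) = -5 + ((C + C)*(C - 29))/4 = -5 + ((2*C)*(-29 + C))/4 = -5 + (2*C*(-29 + C))/4 = -5 + C*(-29 + C)/2)
d - v(-9) = -194 - (-5 + (½)*(-9)² - 29/2*(-9)) = -194 - (-5 + (½)*81 + 261/2) = -194 - (-5 + 81/2 + 261/2) = -194 - 1*166 = -194 - 166 = -360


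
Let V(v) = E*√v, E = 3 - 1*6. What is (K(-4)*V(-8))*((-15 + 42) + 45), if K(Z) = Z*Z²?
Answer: 27648*I*√2 ≈ 39100.0*I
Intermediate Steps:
K(Z) = Z³
E = -3 (E = 3 - 6 = -3)
V(v) = -3*√v
(K(-4)*V(-8))*((-15 + 42) + 45) = ((-4)³*(-6*I*√2))*((-15 + 42) + 45) = (-(-192)*2*I*√2)*(27 + 45) = -(-384)*I*√2*72 = (384*I*√2)*72 = 27648*I*√2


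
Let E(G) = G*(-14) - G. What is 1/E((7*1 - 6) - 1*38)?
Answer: 1/555 ≈ 0.0018018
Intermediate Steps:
E(G) = -15*G (E(G) = -14*G - G = -15*G)
1/E((7*1 - 6) - 1*38) = 1/(-15*((7*1 - 6) - 1*38)) = 1/(-15*((7 - 6) - 38)) = 1/(-15*(1 - 38)) = 1/(-15*(-37)) = 1/555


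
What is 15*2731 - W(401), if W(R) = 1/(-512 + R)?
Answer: 4547116/111 ≈ 40965.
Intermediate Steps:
15*2731 - W(401) = 15*2731 - 1/(-512 + 401) = 40965 - 1/(-111) = 40965 - 1*(-1/111) = 40965 + 1/111 = 4547116/111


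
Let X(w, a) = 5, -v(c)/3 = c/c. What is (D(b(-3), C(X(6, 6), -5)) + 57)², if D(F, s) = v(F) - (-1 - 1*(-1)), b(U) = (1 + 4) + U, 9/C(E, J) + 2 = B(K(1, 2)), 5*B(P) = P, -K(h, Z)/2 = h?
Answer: 2916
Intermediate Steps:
v(c) = -3 (v(c) = -3*c/c = -3*1 = -3)
K(h, Z) = -2*h
B(P) = P/5
C(E, J) = -15/4 (C(E, J) = 9/(-2 + (-2*1)/5) = 9/(-2 + (⅕)*(-2)) = 9/(-2 - ⅖) = 9/(-12/5) = 9*(-5/12) = -15/4)
b(U) = 5 + U
D(F, s) = -3 (D(F, s) = -3 - (-1 - 1*(-1)) = -3 - (-1 + 1) = -3 - 1*0 = -3 + 0 = -3)
(D(b(-3), C(X(6, 6), -5)) + 57)² = (-3 + 57)² = 54² = 2916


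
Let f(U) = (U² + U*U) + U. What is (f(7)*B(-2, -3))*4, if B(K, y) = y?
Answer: -1260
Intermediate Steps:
f(U) = U + 2*U² (f(U) = (U² + U²) + U = 2*U² + U = U + 2*U²)
(f(7)*B(-2, -3))*4 = ((7*(1 + 2*7))*(-3))*4 = ((7*(1 + 14))*(-3))*4 = ((7*15)*(-3))*4 = (105*(-3))*4 = -315*4 = -1260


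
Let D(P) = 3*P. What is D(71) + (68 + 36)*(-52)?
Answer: -5195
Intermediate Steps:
D(71) + (68 + 36)*(-52) = 3*71 + (68 + 36)*(-52) = 213 + 104*(-52) = 213 - 5408 = -5195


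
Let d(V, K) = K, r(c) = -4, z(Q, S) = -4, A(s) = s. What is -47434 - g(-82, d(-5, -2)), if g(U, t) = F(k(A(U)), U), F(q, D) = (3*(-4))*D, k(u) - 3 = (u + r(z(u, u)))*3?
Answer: -48418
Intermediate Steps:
k(u) = -9 + 3*u (k(u) = 3 + (u - 4)*3 = 3 + (-4 + u)*3 = 3 + (-12 + 3*u) = -9 + 3*u)
F(q, D) = -12*D
g(U, t) = -12*U
-47434 - g(-82, d(-5, -2)) = -47434 - (-12)*(-82) = -47434 - 1*984 = -47434 - 984 = -48418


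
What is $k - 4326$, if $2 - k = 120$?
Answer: $-4444$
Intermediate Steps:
$k = -118$ ($k = 2 - 120 = -118$)
$k - 4326 = -118 - 4326 = -4444$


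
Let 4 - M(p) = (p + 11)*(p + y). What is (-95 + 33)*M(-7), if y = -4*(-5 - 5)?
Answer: 7936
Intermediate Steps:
y = 40 (y = -4*(-10) = 40)
M(p) = 4 - (11 + p)*(40 + p) (M(p) = 4 - (p + 11)*(p + 40) = 4 - (11 + p)*(40 + p))
(-95 + 33)*M(-7) = (-95 + 33)*(-436 - 1*(-7)² - 51*(-7)) = -62*(-436 - 1*49 + 357) = -62*(-436 - 49 + 357) = -62*(-128) = 7936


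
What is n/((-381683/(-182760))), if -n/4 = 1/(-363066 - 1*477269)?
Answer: 146208/64148316761 ≈ 2.2792e-6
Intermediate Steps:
n = 4/840335 (n = -4/(-363066 - 1*477269) = -4/(-363066 - 477269) = -4/(-840335) = -4*(-1/840335) = 4/840335 ≈ 4.7600e-6)
n/((-381683/(-182760))) = 4/(840335*((-381683/(-182760)))) = 4/(840335*((-381683*(-1/182760)))) = 4/(840335*(381683/182760)) = (4/840335)*(182760/381683) = 146208/64148316761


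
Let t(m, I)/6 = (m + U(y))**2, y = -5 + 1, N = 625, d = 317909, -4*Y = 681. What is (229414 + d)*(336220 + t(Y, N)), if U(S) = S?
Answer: 2269850830401/8 ≈ 2.8373e+11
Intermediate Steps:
Y = -681/4 (Y = -1/4*681 = -681/4 ≈ -170.25)
y = -4
t(m, I) = 6*(-4 + m)**2 (t(m, I) = 6*(m - 4)**2 = 6*(-4 + m)**2)
(229414 + d)*(336220 + t(Y, N)) = (229414 + 317909)*(336220 + 6*(-4 - 681/4)**2) = 547323*(336220 + 6*(-697/4)**2) = 547323*(336220 + 6*(485809/16)) = 547323*(336220 + 1457427/8) = 547323*(4147187/8) = 2269850830401/8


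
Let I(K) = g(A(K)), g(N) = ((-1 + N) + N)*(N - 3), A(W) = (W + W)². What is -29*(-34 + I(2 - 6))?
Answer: -223677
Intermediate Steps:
A(W) = 4*W² (A(W) = (2*W)² = 4*W²)
g(N) = (-1 + 2*N)*(-3 + N)
I(K) = 3 - 28*K² + 32*K⁴ (I(K) = 3 - 28*K² + 2*(4*K²)² = 3 - 28*K² + 2*(16*K⁴) = 3 - 28*K² + 32*K⁴)
-29*(-34 + I(2 - 6)) = -29*(-34 + (3 - 28*(2 - 6)² + 32*(2 - 6)⁴)) = -29*(-34 + (3 - 28*(-4)² + 32*(-4)⁴)) = -29*(-34 + (3 - 28*16 + 32*256)) = -29*(-34 + (3 - 448 + 8192)) = -29*(-34 + 7747) = -29*7713 = -223677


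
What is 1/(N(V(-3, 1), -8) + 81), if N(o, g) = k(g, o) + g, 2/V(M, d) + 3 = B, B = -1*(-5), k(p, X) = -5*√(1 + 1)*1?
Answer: 73/5279 + 5*√2/5279 ≈ 0.015168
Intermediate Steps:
k(p, X) = -5*√2 (k(p, X) = -5*√2*1 = -5*√2)
B = 5
V(M, d) = 1 (V(M, d) = 2/(-3 + 5) = 2/2 = 2*(½) = 1)
N(o, g) = g - 5*√2 (N(o, g) = -5*√2 + g = g - 5*√2)
1/(N(V(-3, 1), -8) + 81) = 1/((-8 - 5*√2) + 81) = 1/(73 - 5*√2)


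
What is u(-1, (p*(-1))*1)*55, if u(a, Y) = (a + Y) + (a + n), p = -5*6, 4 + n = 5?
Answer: 1595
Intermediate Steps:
n = 1 (n = -4 + 5 = 1)
p = -30
u(a, Y) = 1 + Y + 2*a (u(a, Y) = (a + Y) + (a + 1) = (Y + a) + (1 + a) = 1 + Y + 2*a)
u(-1, (p*(-1))*1)*55 = (1 - 30*(-1)*1 + 2*(-1))*55 = (1 + 30*1 - 2)*55 = (1 + 30 - 2)*55 = 29*55 = 1595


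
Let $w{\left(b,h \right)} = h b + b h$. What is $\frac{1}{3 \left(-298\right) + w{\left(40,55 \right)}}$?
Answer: $\frac{1}{3506} \approx 0.00028523$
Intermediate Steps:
$w{\left(b,h \right)} = 2 b h$ ($w{\left(b,h \right)} = b h + b h = 2 b h$)
$\frac{1}{3 \left(-298\right) + w{\left(40,55 \right)}} = \frac{1}{3 \left(-298\right) + 2 \cdot 40 \cdot 55} = \frac{1}{-894 + 4400} = \frac{1}{3506}$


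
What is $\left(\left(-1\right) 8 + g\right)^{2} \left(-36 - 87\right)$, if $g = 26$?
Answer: $-39852$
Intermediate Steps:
$\left(\left(-1\right) 8 + g\right)^{2} \left(-36 - 87\right) = \left(\left(-1\right) 8 + 26\right)^{2} \left(-36 - 87\right) = \left(-8 + 26\right)^{2} \left(-36 - 87\right) = 18^{2} \left(-123\right) = 324 \left(-123\right) = -39852$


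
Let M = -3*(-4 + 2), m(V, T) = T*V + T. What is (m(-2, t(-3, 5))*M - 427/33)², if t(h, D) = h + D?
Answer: 677329/1089 ≈ 621.97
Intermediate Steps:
t(h, D) = D + h
m(V, T) = T + T*V
M = 6 (M = -3*(-2) = 6)
(m(-2, t(-3, 5))*M - 427/33)² = (((5 - 3)*(1 - 2))*6 - 427/33)² = ((2*(-1))*6 - 427*1/33)² = (-2*6 - 427/33)² = (-12 - 427/33)² = (-823/33)² = 677329/1089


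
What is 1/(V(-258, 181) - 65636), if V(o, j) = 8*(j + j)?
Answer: -1/62740 ≈ -1.5939e-5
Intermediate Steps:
V(o, j) = 16*j (V(o, j) = 8*(2*j) = 16*j)
1/(V(-258, 181) - 65636) = 1/(16*181 - 65636) = 1/(2896 - 65636) = 1/(-62740) = -1/62740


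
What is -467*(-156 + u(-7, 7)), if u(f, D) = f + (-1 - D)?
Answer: 79857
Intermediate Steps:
u(f, D) = -1 + f - D
-467*(-156 + u(-7, 7)) = -467*(-156 + (-1 - 7 - 1*7)) = -467*(-156 + (-1 - 7 - 7)) = -467*(-156 - 15) = -467*(-171) = 79857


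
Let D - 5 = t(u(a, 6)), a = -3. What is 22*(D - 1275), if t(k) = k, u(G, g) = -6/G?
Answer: -27896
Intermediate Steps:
D = 7 (D = 5 - 6/(-3) = 5 - 6*(-⅓) = 5 + 2 = 7)
22*(D - 1275) = 22*(7 - 1275) = 22*(-1268) = -27896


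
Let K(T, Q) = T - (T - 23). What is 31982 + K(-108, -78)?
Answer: 32005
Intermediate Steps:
K(T, Q) = 23 (K(T, Q) = T - (-23 + T) = T + (23 - T) = 23)
31982 + K(-108, -78) = 31982 + 23 = 32005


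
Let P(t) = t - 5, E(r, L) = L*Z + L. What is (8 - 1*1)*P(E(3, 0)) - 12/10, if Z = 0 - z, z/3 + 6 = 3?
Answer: -181/5 ≈ -36.200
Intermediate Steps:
z = -9 (z = -18 + 3*3 = -18 + 9 = -9)
Z = 9 (Z = 0 - 1*(-9) = 0 + 9 = 9)
E(r, L) = 10*L (E(r, L) = L*9 + L = 9*L + L = 10*L)
P(t) = -5 + t
(8 - 1*1)*P(E(3, 0)) - 12/10 = (8 - 1*1)*(-5 + 10*0) - 12/10 = (8 - 1)*(-5 + 0) - 12*⅒ = 7*(-5) - 6/5 = -35 - 6/5 = -181/5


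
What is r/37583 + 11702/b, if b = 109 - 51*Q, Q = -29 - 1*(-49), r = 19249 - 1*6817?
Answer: -61210102/4891159 ≈ -12.514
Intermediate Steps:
r = 12432 (r = 19249 - 6817 = 12432)
Q = 20 (Q = -29 + 49 = 20)
b = -911 (b = 109 - 51*20 = 109 - 1020 = -911)
r/37583 + 11702/b = 12432/37583 + 11702/(-911) = 12432*(1/37583) + 11702*(-1/911) = 1776/5369 - 11702/911 = -61210102/4891159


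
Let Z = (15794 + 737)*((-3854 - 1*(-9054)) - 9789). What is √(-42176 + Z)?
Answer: I*√75902935 ≈ 8712.2*I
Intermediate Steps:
Z = -75860759 (Z = 16531*((-3854 + 9054) - 9789) = 16531*(5200 - 9789) = 16531*(-4589) = -75860759)
√(-42176 + Z) = √(-42176 - 75860759) = √(-75902935) = I*√75902935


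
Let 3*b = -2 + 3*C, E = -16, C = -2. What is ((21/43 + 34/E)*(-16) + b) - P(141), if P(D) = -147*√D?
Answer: 3034/129 + 147*√141 ≈ 1769.0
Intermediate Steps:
b = -8/3 (b = (-2 + 3*(-2))/3 = (-2 - 6)/3 = (⅓)*(-8) = -8/3 ≈ -2.6667)
((21/43 + 34/E)*(-16) + b) - P(141) = ((21/43 + 34/(-16))*(-16) - 8/3) - (-147)*√141 = ((21*(1/43) + 34*(-1/16))*(-16) - 8/3) + 147*√141 = ((21/43 - 17/8)*(-16) - 8/3) + 147*√141 = (-563/344*(-16) - 8/3) + 147*√141 = (1126/43 - 8/3) + 147*√141 = 3034/129 + 147*√141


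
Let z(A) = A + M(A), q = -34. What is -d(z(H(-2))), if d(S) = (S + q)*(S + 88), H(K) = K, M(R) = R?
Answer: 3192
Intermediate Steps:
z(A) = 2*A (z(A) = A + A = 2*A)
d(S) = (-34 + S)*(88 + S) (d(S) = (S - 34)*(S + 88) = (-34 + S)*(88 + S))
-d(z(H(-2))) = -(-2992 + (2*(-2))² + 54*(2*(-2))) = -(-2992 + (-4)² + 54*(-4)) = -(-2992 + 16 - 216) = -1*(-3192) = 3192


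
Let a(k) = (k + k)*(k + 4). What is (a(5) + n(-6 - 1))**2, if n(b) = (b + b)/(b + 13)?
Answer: 69169/9 ≈ 7685.4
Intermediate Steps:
a(k) = 2*k*(4 + k) (a(k) = (2*k)*(4 + k) = 2*k*(4 + k))
n(b) = 2*b/(13 + b) (n(b) = (2*b)/(13 + b) = 2*b/(13 + b))
(a(5) + n(-6 - 1))**2 = (2*5*(4 + 5) + 2*(-6 - 1)/(13 + (-6 - 1)))**2 = (2*5*9 + 2*(-7)/(13 - 7))**2 = (90 + 2*(-7)/6)**2 = (90 + 2*(-7)*(1/6))**2 = (90 - 7/3)**2 = (263/3)**2 = 69169/9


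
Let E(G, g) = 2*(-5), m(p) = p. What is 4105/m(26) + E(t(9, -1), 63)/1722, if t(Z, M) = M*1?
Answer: 3534275/22386 ≈ 157.88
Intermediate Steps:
t(Z, M) = M
E(G, g) = -10
4105/m(26) + E(t(9, -1), 63)/1722 = 4105/26 - 10/1722 = 4105*(1/26) - 10*1/1722 = 4105/26 - 5/861 = 3534275/22386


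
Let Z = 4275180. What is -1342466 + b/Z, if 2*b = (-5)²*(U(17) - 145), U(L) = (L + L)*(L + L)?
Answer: -765237837499/570024 ≈ -1.3425e+6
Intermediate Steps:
U(L) = 4*L² (U(L) = (2*L)*(2*L) = 4*L²)
b = 25275/2 (b = ((-5)²*(4*17² - 145))/2 = (25*(4*289 - 145))/2 = (25*(1156 - 145))/2 = (25*1011)/2 = (½)*25275 = 25275/2 ≈ 12638.)
-1342466 + b/Z = -1342466 + (25275/2)/4275180 = -1342466 + (25275/2)*(1/4275180) = -1342466 + 1685/570024 = -765237837499/570024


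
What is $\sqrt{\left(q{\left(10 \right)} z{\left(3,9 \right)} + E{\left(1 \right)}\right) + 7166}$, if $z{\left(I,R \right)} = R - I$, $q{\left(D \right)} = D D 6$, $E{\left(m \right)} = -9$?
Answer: $\sqrt{10757} \approx 103.72$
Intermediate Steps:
$q{\left(D \right)} = 6 D^{2}$ ($q{\left(D \right)} = D^{2} \cdot 6 = 6 D^{2}$)
$\sqrt{\left(q{\left(10 \right)} z{\left(3,9 \right)} + E{\left(1 \right)}\right) + 7166} = \sqrt{\left(6 \cdot 10^{2} \left(9 - 3\right) - 9\right) + 7166} = \sqrt{\left(6 \cdot 100 \left(9 - 3\right) - 9\right) + 7166} = \sqrt{\left(600 \cdot 6 - 9\right) + 7166} = \sqrt{\left(3600 - 9\right) + 7166} = \sqrt{3591 + 7166} = \sqrt{10757}$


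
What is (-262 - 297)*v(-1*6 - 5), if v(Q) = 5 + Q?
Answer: 3354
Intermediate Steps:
(-262 - 297)*v(-1*6 - 5) = (-262 - 297)*(5 + (-1*6 - 5)) = -559*(5 + (-6 - 5)) = -559*(5 - 11) = -559*(-6) = 3354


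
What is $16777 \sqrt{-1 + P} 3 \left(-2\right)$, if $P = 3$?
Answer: $- 100662 \sqrt{2} \approx -1.4236 \cdot 10^{5}$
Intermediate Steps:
$16777 \sqrt{-1 + P} 3 \left(-2\right) = 16777 \sqrt{-1 + 3} \cdot 3 \left(-2\right) = 16777 \sqrt{2} \cdot 3 \left(-2\right) = 16777 \cdot 3 \sqrt{2} \left(-2\right) = 16777 \left(- 6 \sqrt{2}\right) = - 100662 \sqrt{2}$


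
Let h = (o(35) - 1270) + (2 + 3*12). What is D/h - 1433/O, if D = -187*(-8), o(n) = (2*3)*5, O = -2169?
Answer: -761179/1303569 ≈ -0.58392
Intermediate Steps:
o(n) = 30 (o(n) = 6*5 = 30)
h = -1202 (h = (30 - 1270) + (2 + 3*12) = -1240 + (2 + 36) = -1240 + 38 = -1202)
D = 1496
D/h - 1433/O = 1496/(-1202) - 1433/(-2169) = 1496*(-1/1202) - 1433*(-1/2169) = -748/601 + 1433/2169 = -761179/1303569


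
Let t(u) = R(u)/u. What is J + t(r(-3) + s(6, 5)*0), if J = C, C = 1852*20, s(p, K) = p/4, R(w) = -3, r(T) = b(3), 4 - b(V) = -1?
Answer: 185197/5 ≈ 37039.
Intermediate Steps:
b(V) = 5 (b(V) = 4 - 1*(-1) = 4 + 1 = 5)
r(T) = 5
s(p, K) = p/4 (s(p, K) = p*(¼) = p/4)
t(u) = -3/u
C = 37040
J = 37040
J + t(r(-3) + s(6, 5)*0) = 37040 - 3/(5 + ((¼)*6)*0) = 37040 - 3/(5 + (3/2)*0) = 37040 - 3/(5 + 0) = 37040 - 3/5 = 37040 - 3*⅕ = 37040 - ⅗ = 185197/5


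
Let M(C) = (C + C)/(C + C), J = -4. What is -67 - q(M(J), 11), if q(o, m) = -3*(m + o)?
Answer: -31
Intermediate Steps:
M(C) = 1 (M(C) = (2*C)/((2*C)) = (2*C)*(1/(2*C)) = 1)
q(o, m) = -3*m - 3*o
-67 - q(M(J), 11) = -67 - (-3*11 - 3*1) = -67 - (-33 - 3) = -67 - 1*(-36) = -67 + 36 = -31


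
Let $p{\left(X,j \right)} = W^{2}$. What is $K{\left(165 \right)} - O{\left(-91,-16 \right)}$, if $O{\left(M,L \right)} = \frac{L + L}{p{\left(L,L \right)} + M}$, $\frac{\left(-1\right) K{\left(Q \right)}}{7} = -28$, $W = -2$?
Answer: $\frac{17020}{87} \approx 195.63$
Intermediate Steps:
$K{\left(Q \right)} = 196$ ($K{\left(Q \right)} = \left(-7\right) \left(-28\right) = 196$)
$p{\left(X,j \right)} = 4$ ($p{\left(X,j \right)} = \left(-2\right)^{2} = 4$)
$O{\left(M,L \right)} = \frac{2 L}{4 + M}$ ($O{\left(M,L \right)} = \frac{L + L}{4 + M} = \frac{2 L}{4 + M}$)
$K{\left(165 \right)} - O{\left(-91,-16 \right)} = 196 - 2 \left(-16\right) \frac{1}{4 - 91} = 196 - 2 \left(-16\right) \frac{1}{-87} = 196 - 2 \left(-16\right) \left(- \frac{1}{87}\right) = 196 - \frac{32}{87} = \frac{17020}{87}$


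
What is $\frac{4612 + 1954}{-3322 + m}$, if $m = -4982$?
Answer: $- \frac{3283}{4152} \approx -0.7907$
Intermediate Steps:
$\frac{4612 + 1954}{-3322 + m} = \frac{4612 + 1954}{-3322 - 4982} = \frac{6566}{-8304} = 6566 \left(- \frac{1}{8304}\right) = - \frac{3283}{4152}$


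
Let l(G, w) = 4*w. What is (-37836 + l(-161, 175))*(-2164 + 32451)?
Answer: -1124738032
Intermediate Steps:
(-37836 + l(-161, 175))*(-2164 + 32451) = (-37836 + 4*175)*(-2164 + 32451) = (-37836 + 700)*30287 = -37136*30287 = -1124738032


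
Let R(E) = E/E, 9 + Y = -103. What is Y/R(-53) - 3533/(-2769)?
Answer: -306595/2769 ≈ -110.72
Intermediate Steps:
Y = -112 (Y = -9 - 103 = -112)
R(E) = 1
Y/R(-53) - 3533/(-2769) = -112/1 - 3533/(-2769) = -112*1 - 3533*(-1/2769) = -112 + 3533/2769 = -306595/2769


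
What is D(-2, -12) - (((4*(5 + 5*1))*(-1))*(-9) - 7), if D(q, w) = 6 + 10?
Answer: -337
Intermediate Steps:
D(q, w) = 16
D(-2, -12) - (((4*(5 + 5*1))*(-1))*(-9) - 7) = 16 - (((4*(5 + 5*1))*(-1))*(-9) - 7) = 16 - (((4*(5 + 5))*(-1))*(-9) - 7) = 16 - (((4*10)*(-1))*(-9) - 7) = 16 - ((40*(-1))*(-9) - 7) = 16 - (-40*(-9) - 7) = 16 - (360 - 7) = 16 - 1*353 = 16 - 353 = -337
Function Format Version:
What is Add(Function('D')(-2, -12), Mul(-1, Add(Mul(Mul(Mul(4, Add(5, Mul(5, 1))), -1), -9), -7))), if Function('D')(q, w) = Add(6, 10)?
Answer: -337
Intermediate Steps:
Function('D')(q, w) = 16
Add(Function('D')(-2, -12), Mul(-1, Add(Mul(Mul(Mul(4, Add(5, Mul(5, 1))), -1), -9), -7))) = Add(16, Mul(-1, Add(Mul(Mul(Mul(4, Add(5, Mul(5, 1))), -1), -9), -7))) = Add(16, Mul(-1, Add(Mul(Mul(Mul(4, Add(5, 5)), -1), -9), -7))) = Add(16, Mul(-1, Add(Mul(Mul(Mul(4, 10), -1), -9), -7))) = Add(16, Mul(-1, Add(Mul(Mul(40, -1), -9), -7))) = Add(16, Mul(-1, Add(Mul(-40, -9), -7))) = Add(16, Mul(-1, Add(360, -7))) = Add(16, Mul(-1, 353)) = Add(16, -353) = -337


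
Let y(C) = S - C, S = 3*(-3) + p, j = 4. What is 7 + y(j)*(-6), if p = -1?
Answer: 91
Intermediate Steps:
S = -10 (S = 3*(-3) - 1 = -9 - 1 = -10)
y(C) = -10 - C
7 + y(j)*(-6) = 7 + (-10 - 1*4)*(-6) = 7 + (-10 - 4)*(-6) = 7 - 14*(-6) = 7 + 84 = 91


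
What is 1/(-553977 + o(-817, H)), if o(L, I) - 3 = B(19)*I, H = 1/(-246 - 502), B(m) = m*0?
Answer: -1/553974 ≈ -1.8051e-6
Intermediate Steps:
B(m) = 0
H = -1/748 (H = 1/(-748) = -1/748 ≈ -0.0013369)
o(L, I) = 3 (o(L, I) = 3 + 0*I = 3 + 0 = 3)
1/(-553977 + o(-817, H)) = 1/(-553977 + 3) = 1/(-553974) = -1/553974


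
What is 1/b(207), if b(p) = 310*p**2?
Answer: 1/13283190 ≈ 7.5283e-8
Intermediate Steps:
1/b(207) = 1/(310*207**2) = 1/(310*42849) = 1/13283190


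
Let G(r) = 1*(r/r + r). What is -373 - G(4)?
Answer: -378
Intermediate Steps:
G(r) = 1 + r (G(r) = 1*(1 + r) = 1 + r)
-373 - G(4) = -373 - (1 + 4) = -373 - 1*5 = -373 - 5 = -378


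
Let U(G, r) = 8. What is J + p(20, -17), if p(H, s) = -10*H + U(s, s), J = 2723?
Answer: 2531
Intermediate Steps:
p(H, s) = 8 - 10*H (p(H, s) = -10*H + 8 = 8 - 10*H)
J + p(20, -17) = 2723 + (8 - 10*20) = 2723 + (8 - 200) = 2723 - 192 = 2531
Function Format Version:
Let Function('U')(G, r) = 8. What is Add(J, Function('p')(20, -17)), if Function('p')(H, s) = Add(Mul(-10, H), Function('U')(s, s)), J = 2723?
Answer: 2531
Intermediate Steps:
Function('p')(H, s) = Add(8, Mul(-10, H)) (Function('p')(H, s) = Add(Mul(-10, H), 8) = Add(8, Mul(-10, H)))
Add(J, Function('p')(20, -17)) = Add(2723, Add(8, Mul(-10, 20))) = Add(2723, Add(8, -200)) = Add(2723, -192) = 2531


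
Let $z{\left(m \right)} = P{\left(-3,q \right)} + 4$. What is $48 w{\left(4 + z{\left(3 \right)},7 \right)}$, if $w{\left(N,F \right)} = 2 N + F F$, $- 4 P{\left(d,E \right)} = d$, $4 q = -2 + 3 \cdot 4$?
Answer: $3192$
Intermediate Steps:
$q = \frac{5}{2}$ ($q = \frac{-2 + 3 \cdot 4}{4} = \frac{-2 + 12}{4} = \frac{1}{4} \cdot 10 = \frac{5}{2} \approx 2.5$)
$P{\left(d,E \right)} = - \frac{d}{4}$
$z{\left(m \right)} = \frac{19}{4}$ ($z{\left(m \right)} = \left(- \frac{1}{4}\right) \left(-3\right) + 4 = \frac{3}{4} + 4 = \frac{19}{4}$)
$w{\left(N,F \right)} = F^{2} + 2 N$ ($w{\left(N,F \right)} = 2 N + F^{2} = F^{2} + 2 N$)
$48 w{\left(4 + z{\left(3 \right)},7 \right)} = 48 \left(7^{2} + 2 \left(4 + \frac{19}{4}\right)\right) = 48 \left(49 + 2 \cdot \frac{35}{4}\right) = 48 \left(49 + \frac{35}{2}\right) = 48 \cdot \frac{133}{2} = 3192$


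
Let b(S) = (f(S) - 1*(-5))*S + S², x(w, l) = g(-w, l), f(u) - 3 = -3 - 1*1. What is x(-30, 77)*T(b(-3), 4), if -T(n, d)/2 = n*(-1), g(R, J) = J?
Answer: -462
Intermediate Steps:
f(u) = -1 (f(u) = 3 + (-3 - 1*1) = 3 + (-3 - 1) = 3 - 4 = -1)
x(w, l) = l
b(S) = S² + 4*S (b(S) = (-1 - 1*(-5))*S + S² = (-1 + 5)*S + S² = 4*S + S² = S² + 4*S)
T(n, d) = 2*n (T(n, d) = -2*n*(-1) = -(-2)*n = 2*n)
x(-30, 77)*T(b(-3), 4) = 77*(2*(-3*(4 - 3))) = 77*(2*(-3*1)) = 77*(2*(-3)) = 77*(-6) = -462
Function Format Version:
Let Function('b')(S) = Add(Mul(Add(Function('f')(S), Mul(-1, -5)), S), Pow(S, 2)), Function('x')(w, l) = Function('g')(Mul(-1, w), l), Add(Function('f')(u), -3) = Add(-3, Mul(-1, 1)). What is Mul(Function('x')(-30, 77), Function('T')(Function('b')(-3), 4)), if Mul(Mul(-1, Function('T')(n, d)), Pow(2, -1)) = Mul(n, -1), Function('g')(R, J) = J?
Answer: -462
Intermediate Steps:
Function('f')(u) = -1 (Function('f')(u) = Add(3, Add(-3, Mul(-1, 1))) = Add(3, Add(-3, -1)) = Add(3, -4) = -1)
Function('x')(w, l) = l
Function('b')(S) = Add(Pow(S, 2), Mul(4, S)) (Function('b')(S) = Add(Mul(Add(-1, Mul(-1, -5)), S), Pow(S, 2)) = Add(Mul(Add(-1, 5), S), Pow(S, 2)) = Add(Mul(4, S), Pow(S, 2)) = Add(Pow(S, 2), Mul(4, S)))
Function('T')(n, d) = Mul(2, n) (Function('T')(n, d) = Mul(-2, Mul(n, -1)) = Mul(-2, Mul(-1, n)) = Mul(2, n))
Mul(Function('x')(-30, 77), Function('T')(Function('b')(-3), 4)) = Mul(77, Mul(2, Mul(-3, Add(4, -3)))) = Mul(77, Mul(2, Mul(-3, 1))) = Mul(77, Mul(2, -3)) = Mul(77, -6) = -462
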